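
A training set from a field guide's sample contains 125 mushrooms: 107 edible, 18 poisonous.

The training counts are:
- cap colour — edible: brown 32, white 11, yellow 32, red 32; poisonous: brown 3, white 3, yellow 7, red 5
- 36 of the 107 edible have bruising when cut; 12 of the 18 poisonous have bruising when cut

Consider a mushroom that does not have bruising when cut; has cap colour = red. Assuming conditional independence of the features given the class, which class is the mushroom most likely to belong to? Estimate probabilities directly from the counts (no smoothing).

edible

edible: (107/125) × (32/107) × (71/107) ≈ 0.169869
poisonous: (18/125) × (5/18) × (6/18) ≈ 0.0133333
Highest score → edible.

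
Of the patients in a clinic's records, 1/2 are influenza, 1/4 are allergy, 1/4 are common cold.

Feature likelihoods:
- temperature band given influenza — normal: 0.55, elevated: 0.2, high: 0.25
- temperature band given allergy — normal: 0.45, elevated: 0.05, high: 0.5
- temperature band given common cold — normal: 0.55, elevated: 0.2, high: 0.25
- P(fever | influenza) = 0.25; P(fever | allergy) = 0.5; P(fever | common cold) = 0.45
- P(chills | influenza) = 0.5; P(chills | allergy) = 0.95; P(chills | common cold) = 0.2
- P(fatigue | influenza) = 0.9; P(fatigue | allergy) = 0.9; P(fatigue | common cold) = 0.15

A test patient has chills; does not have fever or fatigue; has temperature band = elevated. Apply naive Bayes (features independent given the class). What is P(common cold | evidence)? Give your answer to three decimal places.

0.518

influenza: 0.5 × 0.2 × (1−0.25) × 0.5 × (1−0.9) = 0.00375
allergy: 0.25 × 0.05 × (1−0.5) × 0.95 × (1−0.9) = 0.00059375
common cold: 0.25 × 0.2 × (1−0.45) × 0.2 × (1−0.15) = 0.004675
P(common cold | x) = 0.004675 / 0.00901875 ≈ 0.518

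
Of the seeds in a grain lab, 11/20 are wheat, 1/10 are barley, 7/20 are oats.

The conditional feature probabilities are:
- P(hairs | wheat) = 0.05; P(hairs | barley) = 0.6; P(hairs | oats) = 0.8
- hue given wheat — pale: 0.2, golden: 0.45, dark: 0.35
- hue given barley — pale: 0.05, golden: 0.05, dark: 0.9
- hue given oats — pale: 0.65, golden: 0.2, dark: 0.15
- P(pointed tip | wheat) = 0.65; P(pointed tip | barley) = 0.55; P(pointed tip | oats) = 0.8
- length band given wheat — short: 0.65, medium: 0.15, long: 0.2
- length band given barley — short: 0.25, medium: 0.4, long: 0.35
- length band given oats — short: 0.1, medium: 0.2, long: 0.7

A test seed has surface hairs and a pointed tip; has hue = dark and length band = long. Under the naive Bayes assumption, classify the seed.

wheat: 0.55 × 0.05 × 0.35 × 0.65 × 0.2 = 0.00125125
barley: 0.1 × 0.6 × 0.9 × 0.55 × 0.35 = 0.010395
oats: 0.35 × 0.8 × 0.15 × 0.8 × 0.7 = 0.02352
Highest score → oats.

oats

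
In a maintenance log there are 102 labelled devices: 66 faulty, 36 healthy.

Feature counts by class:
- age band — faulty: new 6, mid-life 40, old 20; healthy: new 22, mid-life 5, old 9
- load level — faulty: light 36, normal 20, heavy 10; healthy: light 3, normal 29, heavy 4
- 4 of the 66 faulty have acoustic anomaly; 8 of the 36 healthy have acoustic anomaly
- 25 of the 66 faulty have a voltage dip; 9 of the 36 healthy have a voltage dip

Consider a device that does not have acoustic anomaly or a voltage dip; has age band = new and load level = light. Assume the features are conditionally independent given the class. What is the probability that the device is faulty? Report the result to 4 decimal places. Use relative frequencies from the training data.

faulty: (66/102) × (6/66) × (36/66) × (62/66) × (41/66) ≈ 0.0187239
healthy: (36/102) × (22/36) × (3/36) × (28/36) × (27/36) ≈ 0.0104847
P(faulty | x) = 0.0187239 / 0.0292086 ≈ 0.6410

0.6410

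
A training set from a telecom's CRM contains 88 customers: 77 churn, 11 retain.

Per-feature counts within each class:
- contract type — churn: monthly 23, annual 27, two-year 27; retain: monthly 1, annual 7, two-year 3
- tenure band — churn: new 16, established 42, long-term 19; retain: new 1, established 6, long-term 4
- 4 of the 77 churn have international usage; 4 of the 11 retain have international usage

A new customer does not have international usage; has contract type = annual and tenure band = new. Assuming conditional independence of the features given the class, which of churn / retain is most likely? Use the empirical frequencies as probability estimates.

churn

churn: (77/88) × (27/77) × (16/77) × (73/77) ≈ 0.0604425
retain: (11/88) × (7/11) × (1/11) × (7/11) ≈ 0.0046018
Highest score → churn.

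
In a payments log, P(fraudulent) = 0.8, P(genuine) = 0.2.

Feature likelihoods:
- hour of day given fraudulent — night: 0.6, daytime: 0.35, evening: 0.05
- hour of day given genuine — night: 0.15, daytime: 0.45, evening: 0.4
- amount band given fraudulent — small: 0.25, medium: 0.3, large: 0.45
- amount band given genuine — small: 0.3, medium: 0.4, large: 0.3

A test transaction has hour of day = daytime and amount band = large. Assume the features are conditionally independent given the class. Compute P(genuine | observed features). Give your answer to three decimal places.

0.176

fraudulent: 0.8 × 0.35 × 0.45 = 0.126
genuine: 0.2 × 0.45 × 0.3 = 0.027
P(genuine | x) = 0.027 / 0.153 ≈ 0.176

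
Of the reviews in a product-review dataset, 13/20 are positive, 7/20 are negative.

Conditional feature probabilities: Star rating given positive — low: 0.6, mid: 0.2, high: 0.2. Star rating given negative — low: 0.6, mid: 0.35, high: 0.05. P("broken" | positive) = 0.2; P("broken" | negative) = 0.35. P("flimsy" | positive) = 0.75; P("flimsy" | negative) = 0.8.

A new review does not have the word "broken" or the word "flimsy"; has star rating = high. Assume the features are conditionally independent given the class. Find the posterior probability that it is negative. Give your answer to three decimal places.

0.080

positive: 0.65 × 0.2 × (1−0.2) × (1−0.75) = 0.026
negative: 0.35 × 0.05 × (1−0.35) × (1−0.8) = 0.002275
P(negative | x) = 0.002275 / 0.028275 ≈ 0.080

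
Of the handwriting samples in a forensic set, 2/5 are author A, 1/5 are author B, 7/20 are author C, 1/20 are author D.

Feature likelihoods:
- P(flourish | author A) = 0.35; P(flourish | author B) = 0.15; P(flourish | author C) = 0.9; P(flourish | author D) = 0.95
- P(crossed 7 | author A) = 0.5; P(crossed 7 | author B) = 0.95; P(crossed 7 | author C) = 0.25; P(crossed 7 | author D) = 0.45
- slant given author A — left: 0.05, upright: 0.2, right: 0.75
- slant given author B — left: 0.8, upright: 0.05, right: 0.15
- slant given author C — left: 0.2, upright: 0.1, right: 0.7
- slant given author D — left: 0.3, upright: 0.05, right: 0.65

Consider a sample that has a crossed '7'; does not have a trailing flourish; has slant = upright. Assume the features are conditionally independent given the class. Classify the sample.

author A: 0.4 × (1−0.35) × 0.5 × 0.2 = 0.026
author B: 0.2 × (1−0.15) × 0.95 × 0.05 = 0.008075
author C: 0.35 × (1−0.9) × 0.25 × 0.1 = 0.000875
author D: 0.05 × (1−0.95) × 0.45 × 0.05 = 0.00005625
Highest score → author A.

author A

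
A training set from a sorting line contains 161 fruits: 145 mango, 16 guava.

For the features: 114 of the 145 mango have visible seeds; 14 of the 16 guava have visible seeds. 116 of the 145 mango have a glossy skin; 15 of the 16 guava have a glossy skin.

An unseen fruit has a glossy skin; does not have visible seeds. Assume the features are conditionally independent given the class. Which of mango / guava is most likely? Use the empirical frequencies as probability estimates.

mango

mango: (145/161) × (31/145) × (116/145) ≈ 0.154037
guava: (16/161) × (2/16) × (15/16) ≈ 0.011646
Highest score → mango.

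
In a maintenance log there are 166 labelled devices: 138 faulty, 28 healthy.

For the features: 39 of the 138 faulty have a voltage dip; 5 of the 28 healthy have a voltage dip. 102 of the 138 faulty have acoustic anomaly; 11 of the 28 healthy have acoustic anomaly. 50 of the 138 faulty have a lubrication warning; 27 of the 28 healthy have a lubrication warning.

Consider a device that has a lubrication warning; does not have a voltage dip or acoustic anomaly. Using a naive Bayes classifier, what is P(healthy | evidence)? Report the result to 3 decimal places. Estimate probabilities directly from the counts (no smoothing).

0.590

faulty: (138/166) × (99/138) × (36/138) × (50/138) ≈ 0.0563691
healthy: (28/166) × (23/28) × (17/28) × (27/28) ≈ 0.0811178
P(healthy | x) = 0.0811178 / 0.1374869 ≈ 0.590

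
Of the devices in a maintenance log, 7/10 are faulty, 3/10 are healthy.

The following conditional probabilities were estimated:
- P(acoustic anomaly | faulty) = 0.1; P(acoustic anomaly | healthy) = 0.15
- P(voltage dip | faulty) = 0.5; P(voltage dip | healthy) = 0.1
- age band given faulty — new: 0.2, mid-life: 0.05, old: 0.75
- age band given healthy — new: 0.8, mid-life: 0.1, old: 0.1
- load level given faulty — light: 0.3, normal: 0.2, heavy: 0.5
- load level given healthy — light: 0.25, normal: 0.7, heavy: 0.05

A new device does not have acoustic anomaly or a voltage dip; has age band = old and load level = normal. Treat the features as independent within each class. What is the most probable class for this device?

faulty: 0.7 × (1−0.1) × (1−0.5) × 0.75 × 0.2 = 0.04725
healthy: 0.3 × (1−0.15) × (1−0.1) × 0.1 × 0.7 = 0.016065
Highest score → faulty.

faulty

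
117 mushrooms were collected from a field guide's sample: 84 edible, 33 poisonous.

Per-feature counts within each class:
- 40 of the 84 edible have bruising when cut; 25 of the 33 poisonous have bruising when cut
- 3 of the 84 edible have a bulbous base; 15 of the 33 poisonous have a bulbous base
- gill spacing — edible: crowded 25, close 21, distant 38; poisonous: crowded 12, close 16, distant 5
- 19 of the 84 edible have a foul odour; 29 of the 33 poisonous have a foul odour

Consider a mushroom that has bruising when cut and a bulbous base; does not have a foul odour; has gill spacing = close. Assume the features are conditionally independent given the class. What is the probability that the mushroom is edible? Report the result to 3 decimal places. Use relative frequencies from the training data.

0.293

edible: (84/117) × (40/84) × (3/84) × (21/84) × (65/84) ≈ 0.00236206
poisonous: (33/117) × (25/33) × (15/33) × (16/33) × (4/33) ≈ 0.00570799
P(edible | x) = 0.00236206 / 0.00807005 ≈ 0.293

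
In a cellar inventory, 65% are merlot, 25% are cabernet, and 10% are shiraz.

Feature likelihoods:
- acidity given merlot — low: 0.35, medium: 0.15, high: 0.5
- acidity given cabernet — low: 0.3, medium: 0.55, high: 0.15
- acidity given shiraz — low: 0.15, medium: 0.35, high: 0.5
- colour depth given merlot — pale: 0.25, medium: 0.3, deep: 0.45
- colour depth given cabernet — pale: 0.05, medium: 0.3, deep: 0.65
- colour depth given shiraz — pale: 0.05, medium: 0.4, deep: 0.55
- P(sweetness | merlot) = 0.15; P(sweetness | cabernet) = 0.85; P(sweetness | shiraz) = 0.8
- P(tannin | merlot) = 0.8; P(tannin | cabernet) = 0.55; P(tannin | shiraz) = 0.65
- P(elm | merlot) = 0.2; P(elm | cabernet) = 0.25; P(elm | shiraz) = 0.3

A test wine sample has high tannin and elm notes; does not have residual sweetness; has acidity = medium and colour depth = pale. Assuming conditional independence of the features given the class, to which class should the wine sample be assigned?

merlot

merlot: 0.65 × 0.15 × 0.25 × (1−0.15) × 0.8 × 0.2 = 0.003315
cabernet: 0.25 × 0.55 × 0.05 × (1−0.85) × 0.55 × 0.25 = 0.000141796875
shiraz: 0.1 × 0.35 × 0.05 × (1−0.8) × 0.65 × 0.3 = 0.00006825
Highest score → merlot.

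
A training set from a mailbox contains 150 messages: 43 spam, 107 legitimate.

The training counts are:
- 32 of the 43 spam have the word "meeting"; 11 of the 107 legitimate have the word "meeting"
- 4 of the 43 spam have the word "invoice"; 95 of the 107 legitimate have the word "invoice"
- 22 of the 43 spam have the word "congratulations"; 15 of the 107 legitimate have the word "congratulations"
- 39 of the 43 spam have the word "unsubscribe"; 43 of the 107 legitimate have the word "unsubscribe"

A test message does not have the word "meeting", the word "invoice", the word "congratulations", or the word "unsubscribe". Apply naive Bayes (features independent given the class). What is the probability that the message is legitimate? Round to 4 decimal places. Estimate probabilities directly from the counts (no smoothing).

0.9243

spam: (43/150) × (11/43) × (39/43) × (21/43) × (4/43) ≈ 0.00302162
legitimate: (107/150) × (96/107) × (12/107) × (92/107) × (64/107) ≈ 0.0369129
P(legitimate | x) = 0.0369129 / 0.03993452 ≈ 0.9243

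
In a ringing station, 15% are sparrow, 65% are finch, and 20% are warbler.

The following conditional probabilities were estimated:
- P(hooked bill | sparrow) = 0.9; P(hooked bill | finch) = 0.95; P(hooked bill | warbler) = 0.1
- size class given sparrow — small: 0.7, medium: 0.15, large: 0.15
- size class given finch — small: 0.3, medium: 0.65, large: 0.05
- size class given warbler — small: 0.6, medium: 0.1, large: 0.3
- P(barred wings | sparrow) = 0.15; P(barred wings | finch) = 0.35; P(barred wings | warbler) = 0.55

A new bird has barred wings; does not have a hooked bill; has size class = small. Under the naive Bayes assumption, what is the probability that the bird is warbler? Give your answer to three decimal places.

0.923

sparrow: 0.15 × (1−0.9) × 0.7 × 0.15 = 0.001575
finch: 0.65 × (1−0.95) × 0.3 × 0.35 = 0.0034125
warbler: 0.2 × (1−0.1) × 0.6 × 0.55 = 0.0594
P(warbler | x) = 0.0594 / 0.0643875 ≈ 0.923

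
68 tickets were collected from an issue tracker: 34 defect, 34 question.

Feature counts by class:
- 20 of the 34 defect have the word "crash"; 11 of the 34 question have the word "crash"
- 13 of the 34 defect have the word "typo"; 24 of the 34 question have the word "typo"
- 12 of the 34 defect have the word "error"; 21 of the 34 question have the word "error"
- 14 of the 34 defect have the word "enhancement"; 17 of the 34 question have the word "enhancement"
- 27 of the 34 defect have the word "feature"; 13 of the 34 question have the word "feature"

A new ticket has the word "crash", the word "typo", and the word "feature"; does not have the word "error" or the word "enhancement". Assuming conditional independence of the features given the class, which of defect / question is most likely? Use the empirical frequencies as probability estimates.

defect: (34/68) × (20/34) × (13/34) × (22/34) × (20/34) × (27/34) ≈ 0.0339911
question: (34/68) × (11/34) × (24/34) × (13/34) × (17/34) × (13/34) ≈ 0.0083467
Highest score → defect.

defect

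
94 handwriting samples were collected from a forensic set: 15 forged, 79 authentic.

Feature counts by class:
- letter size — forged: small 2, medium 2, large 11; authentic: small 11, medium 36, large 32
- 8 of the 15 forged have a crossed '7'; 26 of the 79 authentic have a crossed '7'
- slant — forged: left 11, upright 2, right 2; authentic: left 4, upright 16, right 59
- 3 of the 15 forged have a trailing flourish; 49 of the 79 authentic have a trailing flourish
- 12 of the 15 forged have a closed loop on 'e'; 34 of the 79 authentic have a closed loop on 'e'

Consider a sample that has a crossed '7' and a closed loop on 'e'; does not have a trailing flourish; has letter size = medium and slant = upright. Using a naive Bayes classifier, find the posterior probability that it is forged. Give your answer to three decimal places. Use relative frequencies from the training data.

forged: (15/94) × (2/15) × (8/15) × (2/15) × (12/15) × (12/15) ≈ 0.000968322
authentic: (79/94) × (36/79) × (26/79) × (16/79) × (30/79) × (34/79) ≈ 0.00417215
P(forged | x) = 0.000968322 / 0.005140472 ≈ 0.188

0.188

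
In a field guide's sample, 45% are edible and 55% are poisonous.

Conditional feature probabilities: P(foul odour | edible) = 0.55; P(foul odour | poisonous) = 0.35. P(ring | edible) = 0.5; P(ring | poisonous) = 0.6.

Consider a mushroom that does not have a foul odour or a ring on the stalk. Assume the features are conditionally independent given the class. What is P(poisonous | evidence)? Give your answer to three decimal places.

0.585

edible: 0.45 × (1−0.55) × (1−0.5) = 0.10125
poisonous: 0.55 × (1−0.35) × (1−0.6) = 0.143
P(poisonous | x) = 0.143 / 0.24425 ≈ 0.585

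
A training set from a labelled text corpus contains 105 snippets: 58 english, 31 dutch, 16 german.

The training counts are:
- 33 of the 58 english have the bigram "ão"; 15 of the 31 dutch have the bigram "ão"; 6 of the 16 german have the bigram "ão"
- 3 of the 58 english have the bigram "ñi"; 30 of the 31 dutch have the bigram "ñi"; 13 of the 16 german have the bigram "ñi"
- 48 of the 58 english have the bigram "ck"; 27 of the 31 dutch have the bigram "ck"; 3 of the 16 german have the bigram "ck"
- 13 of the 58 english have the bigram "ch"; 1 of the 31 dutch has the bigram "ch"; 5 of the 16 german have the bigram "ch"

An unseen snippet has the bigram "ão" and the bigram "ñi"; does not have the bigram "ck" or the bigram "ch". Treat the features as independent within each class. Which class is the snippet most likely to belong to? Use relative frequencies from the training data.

english: (58/105) × (33/58) × (3/58) × (10/58) × (45/58) ≈ 0.00217458
dutch: (31/105) × (15/31) × (30/31) × (4/31) × (30/31) ≈ 0.0172631
german: (16/105) × (6/16) × (13/16) × (13/16) × (11/16) ≈ 0.0259347
Highest score → german.

german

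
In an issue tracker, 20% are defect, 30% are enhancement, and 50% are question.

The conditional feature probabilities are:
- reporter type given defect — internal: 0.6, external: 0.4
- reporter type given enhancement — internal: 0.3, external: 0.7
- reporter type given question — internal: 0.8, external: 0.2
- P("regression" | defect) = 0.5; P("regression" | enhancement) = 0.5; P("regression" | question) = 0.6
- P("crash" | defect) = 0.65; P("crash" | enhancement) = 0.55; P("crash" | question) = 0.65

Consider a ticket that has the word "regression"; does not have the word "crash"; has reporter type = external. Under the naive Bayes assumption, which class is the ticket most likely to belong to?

enhancement

defect: 0.2 × 0.4 × 0.5 × (1−0.65) = 0.014
enhancement: 0.3 × 0.7 × 0.5 × (1−0.55) = 0.04725
question: 0.5 × 0.2 × 0.6 × (1−0.65) = 0.021
Highest score → enhancement.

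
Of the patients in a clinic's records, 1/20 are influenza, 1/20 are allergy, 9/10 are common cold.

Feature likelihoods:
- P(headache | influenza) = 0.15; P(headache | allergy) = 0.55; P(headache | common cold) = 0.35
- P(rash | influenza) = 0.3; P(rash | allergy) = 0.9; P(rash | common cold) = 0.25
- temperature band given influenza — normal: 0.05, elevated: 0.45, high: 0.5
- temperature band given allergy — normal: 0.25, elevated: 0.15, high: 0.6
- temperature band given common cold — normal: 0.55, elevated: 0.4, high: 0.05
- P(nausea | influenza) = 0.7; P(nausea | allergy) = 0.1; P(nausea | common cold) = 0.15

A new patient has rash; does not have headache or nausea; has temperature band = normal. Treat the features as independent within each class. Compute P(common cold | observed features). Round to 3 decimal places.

influenza: 0.05 × (1−0.15) × 0.3 × 0.05 × (1−0.7) = 0.00019125
allergy: 0.05 × (1−0.55) × 0.9 × 0.25 × (1−0.1) = 0.00455625
common cold: 0.9 × (1−0.35) × 0.25 × 0.55 × (1−0.15) = 0.068371875
P(common cold | x) = 0.068371875 / 0.073119375 ≈ 0.935

0.935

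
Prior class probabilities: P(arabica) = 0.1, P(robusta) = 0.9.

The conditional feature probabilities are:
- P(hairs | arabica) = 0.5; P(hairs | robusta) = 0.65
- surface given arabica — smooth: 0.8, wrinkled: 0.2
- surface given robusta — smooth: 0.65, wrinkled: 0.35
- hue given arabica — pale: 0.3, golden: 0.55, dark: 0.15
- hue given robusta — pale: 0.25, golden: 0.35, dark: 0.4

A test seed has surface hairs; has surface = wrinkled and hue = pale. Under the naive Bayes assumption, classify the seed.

arabica: 0.1 × 0.5 × 0.2 × 0.3 = 0.003
robusta: 0.9 × 0.65 × 0.35 × 0.25 = 0.0511875
Highest score → robusta.

robusta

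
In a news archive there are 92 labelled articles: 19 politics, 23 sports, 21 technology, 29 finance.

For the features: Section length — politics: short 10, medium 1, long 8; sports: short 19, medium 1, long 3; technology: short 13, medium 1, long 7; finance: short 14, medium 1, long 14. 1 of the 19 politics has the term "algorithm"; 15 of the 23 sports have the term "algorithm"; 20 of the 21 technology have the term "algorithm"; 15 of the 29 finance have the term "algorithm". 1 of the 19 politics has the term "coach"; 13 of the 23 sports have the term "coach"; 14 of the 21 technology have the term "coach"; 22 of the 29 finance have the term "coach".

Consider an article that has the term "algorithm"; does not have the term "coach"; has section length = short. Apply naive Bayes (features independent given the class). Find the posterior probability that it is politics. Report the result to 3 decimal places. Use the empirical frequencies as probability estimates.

0.042

politics: (19/92) × (10/19) × (1/19) × (18/19) ≈ 0.00541973
sports: (23/92) × (19/23) × (15/23) × (10/23) ≈ 0.05856
technology: (21/92) × (13/21) × (20/21) × (7/21) ≈ 0.0448585
finance: (29/92) × (14/29) × (15/29) × (7/29) ≈ 0.0189991
P(politics | x) = 0.00541973 / 0.12783733 ≈ 0.042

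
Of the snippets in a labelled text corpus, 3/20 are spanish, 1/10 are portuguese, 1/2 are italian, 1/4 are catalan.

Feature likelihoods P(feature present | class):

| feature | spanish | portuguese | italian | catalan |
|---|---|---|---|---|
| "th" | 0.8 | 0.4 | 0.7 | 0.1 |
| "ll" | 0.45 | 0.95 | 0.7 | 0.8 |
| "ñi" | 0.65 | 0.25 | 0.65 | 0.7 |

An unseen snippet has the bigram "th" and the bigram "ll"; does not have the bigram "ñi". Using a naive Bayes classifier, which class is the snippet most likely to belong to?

italian

spanish: 0.15 × 0.8 × 0.45 × (1−0.65) = 0.0189
portuguese: 0.1 × 0.4 × 0.95 × (1−0.25) = 0.0285
italian: 0.5 × 0.7 × 0.7 × (1−0.65) = 0.08575
catalan: 0.25 × 0.1 × 0.8 × (1−0.7) = 0.006
Highest score → italian.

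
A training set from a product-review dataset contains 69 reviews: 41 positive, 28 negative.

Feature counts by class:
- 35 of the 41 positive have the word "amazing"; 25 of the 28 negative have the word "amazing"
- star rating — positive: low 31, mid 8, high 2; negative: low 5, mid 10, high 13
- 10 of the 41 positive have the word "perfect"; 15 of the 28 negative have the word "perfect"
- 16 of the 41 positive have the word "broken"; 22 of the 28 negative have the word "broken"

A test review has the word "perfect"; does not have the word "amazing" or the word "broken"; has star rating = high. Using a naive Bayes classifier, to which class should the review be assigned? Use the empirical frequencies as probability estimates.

positive: (41/69) × (6/41) × (2/41) × (10/41) × (25/41) ≈ 0.000630842
negative: (28/69) × (3/28) × (13/28) × (15/28) × (6/28) ≈ 0.00231731
Highest score → negative.

negative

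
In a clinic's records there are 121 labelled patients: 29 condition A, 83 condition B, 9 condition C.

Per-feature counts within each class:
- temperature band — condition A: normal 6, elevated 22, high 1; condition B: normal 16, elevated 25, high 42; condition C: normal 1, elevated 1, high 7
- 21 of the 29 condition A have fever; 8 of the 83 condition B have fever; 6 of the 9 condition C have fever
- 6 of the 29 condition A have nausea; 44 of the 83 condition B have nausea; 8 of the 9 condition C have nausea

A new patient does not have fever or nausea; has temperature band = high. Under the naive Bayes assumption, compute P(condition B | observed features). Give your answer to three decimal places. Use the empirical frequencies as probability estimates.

0.974

condition A: (29/121) × (1/29) × (8/29) × (23/29) ≈ 0.00180816
condition B: (83/121) × (42/83) × (75/83) × (39/83) ≈ 0.147378
condition C: (9/121) × (7/9) × (3/9) × (1/9) ≈ 0.00214264
P(condition B | x) = 0.147378 / 0.1513288 ≈ 0.974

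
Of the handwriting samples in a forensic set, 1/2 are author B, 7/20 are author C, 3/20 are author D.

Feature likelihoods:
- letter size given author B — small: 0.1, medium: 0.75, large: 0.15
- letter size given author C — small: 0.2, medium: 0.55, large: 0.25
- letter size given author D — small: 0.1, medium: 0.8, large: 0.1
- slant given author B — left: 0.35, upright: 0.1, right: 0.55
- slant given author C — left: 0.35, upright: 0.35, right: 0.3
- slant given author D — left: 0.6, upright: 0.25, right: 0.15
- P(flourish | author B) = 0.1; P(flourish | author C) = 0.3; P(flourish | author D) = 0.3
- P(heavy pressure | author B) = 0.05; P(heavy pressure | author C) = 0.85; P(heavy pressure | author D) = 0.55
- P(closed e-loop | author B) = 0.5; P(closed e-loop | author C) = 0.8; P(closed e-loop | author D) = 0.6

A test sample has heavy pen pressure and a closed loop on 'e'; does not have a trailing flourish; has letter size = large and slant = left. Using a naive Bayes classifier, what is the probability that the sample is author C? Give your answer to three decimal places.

author B: 0.5 × 0.15 × 0.35 × (1−0.1) × 0.05 × 0.5 = 0.000590625
author C: 0.35 × 0.25 × 0.35 × (1−0.3) × 0.85 × 0.8 = 0.0145775
author D: 0.15 × 0.1 × 0.6 × (1−0.3) × 0.55 × 0.6 = 0.002079
P(author C | x) = 0.0145775 / 0.017247125 ≈ 0.845

0.845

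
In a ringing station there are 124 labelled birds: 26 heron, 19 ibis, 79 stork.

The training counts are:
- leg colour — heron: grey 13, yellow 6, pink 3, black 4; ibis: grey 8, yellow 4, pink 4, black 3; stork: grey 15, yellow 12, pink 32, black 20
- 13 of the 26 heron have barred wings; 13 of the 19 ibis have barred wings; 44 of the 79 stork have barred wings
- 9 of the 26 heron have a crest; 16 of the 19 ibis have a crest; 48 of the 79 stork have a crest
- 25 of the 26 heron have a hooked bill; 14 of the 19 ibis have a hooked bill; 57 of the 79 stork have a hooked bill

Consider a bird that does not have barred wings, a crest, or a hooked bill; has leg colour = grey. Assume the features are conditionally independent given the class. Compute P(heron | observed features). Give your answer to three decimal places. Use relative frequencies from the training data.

heron: (26/124) × (13/26) × (13/26) × (17/26) × (1/26) ≈ 0.00131824
ibis: (19/124) × (8/19) × (6/19) × (3/19) × (5/19) ≈ 0.000846545
stork: (79/124) × (15/79) × (35/79) × (31/79) × (22/79) ≈ 0.00585653
P(heron | x) = 0.00131824 / 0.008021315 ≈ 0.164

0.164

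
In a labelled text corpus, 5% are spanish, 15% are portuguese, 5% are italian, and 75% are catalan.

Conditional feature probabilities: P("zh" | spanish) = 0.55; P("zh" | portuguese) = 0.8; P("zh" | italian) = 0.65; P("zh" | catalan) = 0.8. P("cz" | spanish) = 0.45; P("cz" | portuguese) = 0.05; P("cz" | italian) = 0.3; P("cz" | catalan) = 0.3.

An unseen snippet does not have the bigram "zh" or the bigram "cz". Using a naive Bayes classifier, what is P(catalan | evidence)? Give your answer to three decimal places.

0.664

spanish: 0.05 × (1−0.55) × (1−0.45) = 0.012375
portuguese: 0.15 × (1−0.8) × (1−0.05) = 0.0285
italian: 0.05 × (1−0.65) × (1−0.3) = 0.01225
catalan: 0.75 × (1−0.8) × (1−0.3) = 0.105
P(catalan | x) = 0.105 / 0.158125 ≈ 0.664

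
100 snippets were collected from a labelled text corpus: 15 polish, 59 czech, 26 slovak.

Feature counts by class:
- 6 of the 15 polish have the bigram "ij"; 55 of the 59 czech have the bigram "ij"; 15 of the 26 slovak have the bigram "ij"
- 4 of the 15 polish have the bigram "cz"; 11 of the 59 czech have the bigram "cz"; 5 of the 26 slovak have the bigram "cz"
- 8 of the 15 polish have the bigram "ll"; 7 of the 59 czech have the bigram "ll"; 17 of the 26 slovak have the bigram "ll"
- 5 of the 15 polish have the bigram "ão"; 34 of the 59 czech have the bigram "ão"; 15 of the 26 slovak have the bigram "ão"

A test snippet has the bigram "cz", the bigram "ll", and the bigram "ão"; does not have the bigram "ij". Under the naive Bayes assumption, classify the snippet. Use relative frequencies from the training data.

polish: (15/100) × (9/15) × (4/15) × (8/15) × (5/15) ≈ 0.00426667
czech: (59/100) × (4/59) × (11/59) × (7/59) × (34/59) ≈ 0.000509887
slovak: (26/100) × (11/26) × (5/26) × (17/26) × (15/26) ≈ 0.00797963
Highest score → slovak.

slovak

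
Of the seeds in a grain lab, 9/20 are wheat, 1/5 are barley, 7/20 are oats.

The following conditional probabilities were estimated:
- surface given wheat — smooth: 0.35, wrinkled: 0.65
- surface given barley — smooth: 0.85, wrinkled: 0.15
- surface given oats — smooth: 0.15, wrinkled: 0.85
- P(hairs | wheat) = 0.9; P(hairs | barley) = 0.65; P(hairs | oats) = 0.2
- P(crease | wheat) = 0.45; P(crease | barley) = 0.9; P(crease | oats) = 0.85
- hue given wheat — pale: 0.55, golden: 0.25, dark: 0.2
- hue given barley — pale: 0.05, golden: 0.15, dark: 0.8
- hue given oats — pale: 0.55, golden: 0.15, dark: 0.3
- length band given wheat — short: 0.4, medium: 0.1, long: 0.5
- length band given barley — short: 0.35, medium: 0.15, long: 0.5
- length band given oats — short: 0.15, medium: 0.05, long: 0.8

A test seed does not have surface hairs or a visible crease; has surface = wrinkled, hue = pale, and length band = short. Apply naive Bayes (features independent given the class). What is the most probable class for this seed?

wheat: 0.45 × 0.65 × (1−0.9) × (1−0.45) × 0.55 × 0.4 = 0.00353925
barley: 0.2 × 0.15 × (1−0.65) × (1−0.9) × 0.05 × 0.35 = 0.000018375
oats: 0.35 × 0.85 × (1−0.2) × (1−0.85) × 0.55 × 0.15 = 0.00294525
Highest score → wheat.

wheat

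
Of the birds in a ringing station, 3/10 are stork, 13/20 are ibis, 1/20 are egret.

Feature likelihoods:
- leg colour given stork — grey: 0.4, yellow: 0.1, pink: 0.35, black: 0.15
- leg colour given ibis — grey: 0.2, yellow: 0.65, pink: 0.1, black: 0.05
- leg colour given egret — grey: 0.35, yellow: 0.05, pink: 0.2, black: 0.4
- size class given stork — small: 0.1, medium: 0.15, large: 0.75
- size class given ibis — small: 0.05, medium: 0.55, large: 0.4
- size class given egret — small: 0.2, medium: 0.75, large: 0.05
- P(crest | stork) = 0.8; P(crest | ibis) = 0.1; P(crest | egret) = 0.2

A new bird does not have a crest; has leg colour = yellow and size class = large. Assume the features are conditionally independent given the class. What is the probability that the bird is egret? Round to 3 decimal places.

0.001

stork: 0.3 × 0.1 × 0.75 × (1−0.8) = 0.0045
ibis: 0.65 × 0.65 × 0.4 × (1−0.1) = 0.1521
egret: 0.05 × 0.05 × 0.05 × (1−0.2) = 0.0001
P(egret | x) = 0.0001 / 0.1567 ≈ 0.001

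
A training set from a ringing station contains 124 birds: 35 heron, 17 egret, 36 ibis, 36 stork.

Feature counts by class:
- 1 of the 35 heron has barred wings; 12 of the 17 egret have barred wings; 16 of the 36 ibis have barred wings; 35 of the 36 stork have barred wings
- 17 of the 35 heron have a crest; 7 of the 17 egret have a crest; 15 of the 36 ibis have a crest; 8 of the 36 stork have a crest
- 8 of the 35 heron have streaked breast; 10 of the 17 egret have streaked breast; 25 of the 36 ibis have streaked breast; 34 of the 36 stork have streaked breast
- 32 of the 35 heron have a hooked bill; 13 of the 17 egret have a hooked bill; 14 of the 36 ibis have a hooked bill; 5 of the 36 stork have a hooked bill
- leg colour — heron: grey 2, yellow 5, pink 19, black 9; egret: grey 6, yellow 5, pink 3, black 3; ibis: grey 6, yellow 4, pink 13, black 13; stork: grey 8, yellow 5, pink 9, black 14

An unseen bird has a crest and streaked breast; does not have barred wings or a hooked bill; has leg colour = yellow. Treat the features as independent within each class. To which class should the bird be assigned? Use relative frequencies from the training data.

heron: (35/124) × (34/35) × (17/35) × (8/35) × (3/35) × (5/35) ≈ 0.000372748
egret: (17/124) × (5/17) × (7/17) × (10/17) × (4/17) × (5/17) ≈ 0.000675897
ibis: (36/124) × (20/36) × (15/36) × (25/36) × (22/36) × (4/36) ≈ 0.00316893
stork: (36/124) × (1/36) × (8/36) × (34/36) × (31/36) × (5/36) ≈ 0.000202427
Highest score → ibis.

ibis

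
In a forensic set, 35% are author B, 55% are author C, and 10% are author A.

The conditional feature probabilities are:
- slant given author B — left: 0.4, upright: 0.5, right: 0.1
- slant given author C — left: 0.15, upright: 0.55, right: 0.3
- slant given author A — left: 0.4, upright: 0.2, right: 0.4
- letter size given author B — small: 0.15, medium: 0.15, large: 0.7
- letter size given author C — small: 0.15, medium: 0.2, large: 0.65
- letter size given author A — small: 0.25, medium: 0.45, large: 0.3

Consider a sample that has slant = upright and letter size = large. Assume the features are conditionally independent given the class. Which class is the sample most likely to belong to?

author C

author B: 0.35 × 0.5 × 0.7 = 0.1225
author C: 0.55 × 0.55 × 0.65 = 0.196625
author A: 0.1 × 0.2 × 0.3 = 0.006
Highest score → author C.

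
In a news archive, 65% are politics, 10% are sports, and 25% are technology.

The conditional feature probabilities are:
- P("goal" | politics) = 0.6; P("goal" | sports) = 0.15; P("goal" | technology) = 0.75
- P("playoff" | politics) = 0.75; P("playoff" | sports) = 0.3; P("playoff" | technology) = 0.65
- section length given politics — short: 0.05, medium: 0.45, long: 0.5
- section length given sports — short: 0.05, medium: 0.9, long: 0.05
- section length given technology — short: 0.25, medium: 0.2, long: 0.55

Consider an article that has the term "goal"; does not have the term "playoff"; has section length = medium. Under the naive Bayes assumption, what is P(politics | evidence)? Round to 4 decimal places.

politics: 0.65 × 0.6 × (1−0.75) × 0.45 = 0.043875
sports: 0.1 × 0.15 × (1−0.3) × 0.9 = 0.00945
technology: 0.25 × 0.75 × (1−0.65) × 0.2 = 0.013125
P(politics | x) = 0.043875 / 0.06645 ≈ 0.6603

0.6603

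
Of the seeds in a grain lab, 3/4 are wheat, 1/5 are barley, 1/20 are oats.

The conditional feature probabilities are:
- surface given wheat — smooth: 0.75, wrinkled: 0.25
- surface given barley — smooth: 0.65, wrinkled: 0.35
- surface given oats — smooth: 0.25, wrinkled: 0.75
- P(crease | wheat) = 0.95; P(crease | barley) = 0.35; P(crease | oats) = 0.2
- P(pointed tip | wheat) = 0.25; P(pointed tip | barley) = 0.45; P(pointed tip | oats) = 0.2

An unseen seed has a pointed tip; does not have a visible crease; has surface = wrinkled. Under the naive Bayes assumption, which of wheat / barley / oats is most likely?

barley

wheat: 0.75 × 0.25 × (1−0.95) × 0.25 = 0.00234375
barley: 0.2 × 0.35 × (1−0.35) × 0.45 = 0.020475
oats: 0.05 × 0.75 × (1−0.2) × 0.2 = 0.006
Highest score → barley.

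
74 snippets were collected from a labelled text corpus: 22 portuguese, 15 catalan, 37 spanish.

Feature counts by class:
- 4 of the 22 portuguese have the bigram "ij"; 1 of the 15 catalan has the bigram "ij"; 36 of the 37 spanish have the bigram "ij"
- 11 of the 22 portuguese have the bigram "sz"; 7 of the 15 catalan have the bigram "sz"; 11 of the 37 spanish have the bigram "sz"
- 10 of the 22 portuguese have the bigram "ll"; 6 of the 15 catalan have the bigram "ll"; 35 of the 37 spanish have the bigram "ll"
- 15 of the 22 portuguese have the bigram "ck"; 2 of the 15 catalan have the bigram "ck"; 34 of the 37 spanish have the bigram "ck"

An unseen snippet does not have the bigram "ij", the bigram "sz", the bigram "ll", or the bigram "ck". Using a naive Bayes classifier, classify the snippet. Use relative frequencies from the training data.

portuguese: (22/74) × (18/22) × (11/22) × (12/22) × (7/22) ≈ 0.0211079
catalan: (15/74) × (14/15) × (8/15) × (9/15) × (13/15) ≈ 0.0524685
spanish: (37/74) × (1/37) × (26/37) × (2/37) × (3/37) ≈ 0.0000416186
Highest score → catalan.

catalan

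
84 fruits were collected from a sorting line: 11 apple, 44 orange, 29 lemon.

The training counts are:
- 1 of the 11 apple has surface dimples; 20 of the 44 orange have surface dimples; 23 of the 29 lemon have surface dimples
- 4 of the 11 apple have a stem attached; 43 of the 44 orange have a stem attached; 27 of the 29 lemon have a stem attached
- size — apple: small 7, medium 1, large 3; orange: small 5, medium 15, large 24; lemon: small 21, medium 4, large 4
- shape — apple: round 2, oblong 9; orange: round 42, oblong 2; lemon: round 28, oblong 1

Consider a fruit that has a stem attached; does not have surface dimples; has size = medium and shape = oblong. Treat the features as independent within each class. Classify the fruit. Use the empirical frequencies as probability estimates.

apple: (11/84) × (10/11) × (4/11) × (1/11) × (9/11) ≈ 0.00321992
orange: (44/84) × (24/44) × (43/44) × (15/44) × (2/44) ≈ 0.00432677
lemon: (29/84) × (6/29) × (27/29) × (4/29) × (1/29) ≈ 0.000316302
Highest score → orange.

orange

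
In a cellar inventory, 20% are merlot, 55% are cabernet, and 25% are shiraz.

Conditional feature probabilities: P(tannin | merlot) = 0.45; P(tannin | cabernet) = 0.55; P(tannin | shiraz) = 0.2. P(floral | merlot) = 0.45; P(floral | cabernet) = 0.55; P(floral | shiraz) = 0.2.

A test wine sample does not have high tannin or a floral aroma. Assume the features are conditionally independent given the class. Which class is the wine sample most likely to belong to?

shiraz

merlot: 0.2 × (1−0.45) × (1−0.45) = 0.0605
cabernet: 0.55 × (1−0.55) × (1−0.55) = 0.111375
shiraz: 0.25 × (1−0.2) × (1−0.2) = 0.16
Highest score → shiraz.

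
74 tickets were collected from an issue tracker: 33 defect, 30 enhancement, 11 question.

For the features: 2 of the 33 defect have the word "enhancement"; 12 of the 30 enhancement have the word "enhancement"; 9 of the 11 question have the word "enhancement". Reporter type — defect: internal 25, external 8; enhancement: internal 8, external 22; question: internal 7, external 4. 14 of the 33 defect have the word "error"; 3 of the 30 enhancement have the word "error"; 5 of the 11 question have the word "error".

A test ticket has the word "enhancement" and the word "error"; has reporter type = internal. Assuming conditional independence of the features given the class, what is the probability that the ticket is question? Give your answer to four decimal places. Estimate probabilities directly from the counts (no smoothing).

defect: (33/74) × (2/33) × (25/33) × (14/33) ≈ 0.00868637
enhancement: (30/74) × (12/30) × (8/30) × (3/30) ≈ 0.00432432
question: (11/74) × (9/11) × (7/11) × (5/11) ≈ 0.0351798
P(question | x) = 0.0351798 / 0.04819049 ≈ 0.7300

0.7300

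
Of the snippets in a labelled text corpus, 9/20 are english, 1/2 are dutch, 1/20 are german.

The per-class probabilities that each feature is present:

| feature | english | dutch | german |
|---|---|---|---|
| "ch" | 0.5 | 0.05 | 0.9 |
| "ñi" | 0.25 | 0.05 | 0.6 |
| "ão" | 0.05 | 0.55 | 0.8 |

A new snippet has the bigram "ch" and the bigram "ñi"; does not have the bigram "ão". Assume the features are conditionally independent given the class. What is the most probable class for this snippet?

english: 0.45 × 0.5 × 0.25 × (1−0.05) = 0.0534375
dutch: 0.5 × 0.05 × 0.05 × (1−0.55) = 0.0005625
german: 0.05 × 0.9 × 0.6 × (1−0.8) = 0.0054
Highest score → english.

english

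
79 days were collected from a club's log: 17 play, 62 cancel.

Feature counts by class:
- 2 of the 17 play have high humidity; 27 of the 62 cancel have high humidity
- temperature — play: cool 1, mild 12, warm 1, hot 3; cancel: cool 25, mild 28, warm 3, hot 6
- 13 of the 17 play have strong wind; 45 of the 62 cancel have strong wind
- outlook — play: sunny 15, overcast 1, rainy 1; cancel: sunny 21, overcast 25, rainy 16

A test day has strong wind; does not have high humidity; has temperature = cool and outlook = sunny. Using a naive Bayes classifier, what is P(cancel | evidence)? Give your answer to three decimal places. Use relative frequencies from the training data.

0.854

play: (17/79) × (15/17) × (1/17) × (13/17) × (15/17) ≈ 0.00753619
cancel: (62/79) × (35/62) × (25/62) × (45/62) × (21/62) ≈ 0.0439175
P(cancel | x) = 0.0439175 / 0.05145369 ≈ 0.854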